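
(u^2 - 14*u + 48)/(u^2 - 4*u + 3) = (u^2 - 14*u + 48)/(u^2 - 4*u + 3)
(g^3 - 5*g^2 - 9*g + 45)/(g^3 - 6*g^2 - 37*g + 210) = (g^2 - 9)/(g^2 - g - 42)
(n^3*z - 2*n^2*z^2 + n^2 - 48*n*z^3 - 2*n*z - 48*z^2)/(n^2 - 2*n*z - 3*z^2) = (-n^3*z + 2*n^2*z^2 - n^2 + 48*n*z^3 + 2*n*z + 48*z^2)/(-n^2 + 2*n*z + 3*z^2)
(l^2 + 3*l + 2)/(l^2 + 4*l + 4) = (l + 1)/(l + 2)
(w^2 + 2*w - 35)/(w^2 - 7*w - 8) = (-w^2 - 2*w + 35)/(-w^2 + 7*w + 8)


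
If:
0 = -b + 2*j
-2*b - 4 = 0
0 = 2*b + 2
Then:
No Solution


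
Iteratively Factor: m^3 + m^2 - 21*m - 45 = (m + 3)*(m^2 - 2*m - 15) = (m - 5)*(m + 3)*(m + 3)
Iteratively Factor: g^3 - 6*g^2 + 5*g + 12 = (g - 3)*(g^2 - 3*g - 4) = (g - 3)*(g + 1)*(g - 4)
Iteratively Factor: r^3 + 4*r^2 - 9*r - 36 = (r + 4)*(r^2 - 9) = (r - 3)*(r + 4)*(r + 3)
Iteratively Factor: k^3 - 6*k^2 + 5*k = (k)*(k^2 - 6*k + 5) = k*(k - 1)*(k - 5)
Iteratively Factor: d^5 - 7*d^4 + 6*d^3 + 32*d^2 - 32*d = (d - 1)*(d^4 - 6*d^3 + 32*d) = (d - 4)*(d - 1)*(d^3 - 2*d^2 - 8*d) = d*(d - 4)*(d - 1)*(d^2 - 2*d - 8) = d*(d - 4)^2*(d - 1)*(d + 2)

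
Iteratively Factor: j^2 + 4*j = (j + 4)*(j)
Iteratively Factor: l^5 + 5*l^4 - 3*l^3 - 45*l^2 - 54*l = (l + 3)*(l^4 + 2*l^3 - 9*l^2 - 18*l) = (l - 3)*(l + 3)*(l^3 + 5*l^2 + 6*l) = (l - 3)*(l + 2)*(l + 3)*(l^2 + 3*l) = (l - 3)*(l + 2)*(l + 3)^2*(l)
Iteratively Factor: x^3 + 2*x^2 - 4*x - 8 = (x + 2)*(x^2 - 4) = (x - 2)*(x + 2)*(x + 2)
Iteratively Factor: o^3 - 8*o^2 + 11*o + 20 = (o + 1)*(o^2 - 9*o + 20) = (o - 4)*(o + 1)*(o - 5)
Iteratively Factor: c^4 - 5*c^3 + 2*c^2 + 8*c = (c - 4)*(c^3 - c^2 - 2*c) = (c - 4)*(c - 2)*(c^2 + c) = (c - 4)*(c - 2)*(c + 1)*(c)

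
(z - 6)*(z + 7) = z^2 + z - 42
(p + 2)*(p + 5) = p^2 + 7*p + 10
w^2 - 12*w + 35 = (w - 7)*(w - 5)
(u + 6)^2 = u^2 + 12*u + 36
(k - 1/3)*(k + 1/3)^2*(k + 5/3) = k^4 + 2*k^3 + 4*k^2/9 - 2*k/9 - 5/81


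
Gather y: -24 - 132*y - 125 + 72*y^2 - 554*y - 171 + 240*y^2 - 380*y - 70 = 312*y^2 - 1066*y - 390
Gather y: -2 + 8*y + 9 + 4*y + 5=12*y + 12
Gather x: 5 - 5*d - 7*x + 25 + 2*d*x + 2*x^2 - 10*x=-5*d + 2*x^2 + x*(2*d - 17) + 30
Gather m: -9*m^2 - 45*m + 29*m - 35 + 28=-9*m^2 - 16*m - 7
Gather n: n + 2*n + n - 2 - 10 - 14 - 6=4*n - 32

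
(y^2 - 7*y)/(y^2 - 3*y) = (y - 7)/(y - 3)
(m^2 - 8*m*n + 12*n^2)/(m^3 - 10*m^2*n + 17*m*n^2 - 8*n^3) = (m^2 - 8*m*n + 12*n^2)/(m^3 - 10*m^2*n + 17*m*n^2 - 8*n^3)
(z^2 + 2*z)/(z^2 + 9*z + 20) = z*(z + 2)/(z^2 + 9*z + 20)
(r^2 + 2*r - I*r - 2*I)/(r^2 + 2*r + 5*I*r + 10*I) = (r - I)/(r + 5*I)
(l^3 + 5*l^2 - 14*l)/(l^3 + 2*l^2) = (l^2 + 5*l - 14)/(l*(l + 2))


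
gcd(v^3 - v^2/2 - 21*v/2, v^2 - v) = v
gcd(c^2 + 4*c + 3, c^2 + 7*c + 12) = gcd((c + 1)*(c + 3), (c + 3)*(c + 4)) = c + 3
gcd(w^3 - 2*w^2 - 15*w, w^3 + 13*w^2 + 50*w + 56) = 1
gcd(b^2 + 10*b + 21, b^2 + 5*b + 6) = b + 3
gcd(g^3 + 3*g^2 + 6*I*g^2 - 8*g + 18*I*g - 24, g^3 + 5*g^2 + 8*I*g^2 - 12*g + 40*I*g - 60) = g + 2*I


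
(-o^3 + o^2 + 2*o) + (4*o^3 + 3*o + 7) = 3*o^3 + o^2 + 5*o + 7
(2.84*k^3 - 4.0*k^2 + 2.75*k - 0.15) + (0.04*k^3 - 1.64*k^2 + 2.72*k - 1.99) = 2.88*k^3 - 5.64*k^2 + 5.47*k - 2.14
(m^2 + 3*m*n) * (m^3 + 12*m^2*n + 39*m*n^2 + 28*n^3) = m^5 + 15*m^4*n + 75*m^3*n^2 + 145*m^2*n^3 + 84*m*n^4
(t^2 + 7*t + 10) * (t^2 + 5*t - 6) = t^4 + 12*t^3 + 39*t^2 + 8*t - 60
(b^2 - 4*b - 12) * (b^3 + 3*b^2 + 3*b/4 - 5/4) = b^5 - b^4 - 93*b^3/4 - 161*b^2/4 - 4*b + 15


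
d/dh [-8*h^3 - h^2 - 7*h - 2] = -24*h^2 - 2*h - 7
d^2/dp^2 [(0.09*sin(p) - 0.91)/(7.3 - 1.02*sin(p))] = (-0.276624*sin(p)^2 - 1.97976*sin(p) + 0.553248)/(1.061208*sin(p)^3 - 22.78476*sin(p)^2 + 163.0674*sin(p) - 389.017)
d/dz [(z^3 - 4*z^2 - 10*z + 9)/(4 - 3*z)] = (-6*z^3 + 24*z^2 - 32*z - 13)/(9*z^2 - 24*z + 16)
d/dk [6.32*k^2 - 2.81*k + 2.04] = 12.64*k - 2.81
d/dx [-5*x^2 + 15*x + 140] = 15 - 10*x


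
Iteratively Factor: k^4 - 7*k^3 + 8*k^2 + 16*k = (k)*(k^3 - 7*k^2 + 8*k + 16) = k*(k - 4)*(k^2 - 3*k - 4) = k*(k - 4)^2*(k + 1)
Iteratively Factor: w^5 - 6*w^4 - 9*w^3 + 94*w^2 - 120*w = (w - 2)*(w^4 - 4*w^3 - 17*w^2 + 60*w) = (w - 2)*(w + 4)*(w^3 - 8*w^2 + 15*w) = (w - 5)*(w - 2)*(w + 4)*(w^2 - 3*w) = w*(w - 5)*(w - 2)*(w + 4)*(w - 3)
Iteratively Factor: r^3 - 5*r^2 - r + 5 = (r - 1)*(r^2 - 4*r - 5) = (r - 5)*(r - 1)*(r + 1)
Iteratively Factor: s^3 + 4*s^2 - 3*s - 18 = (s + 3)*(s^2 + s - 6) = (s - 2)*(s + 3)*(s + 3)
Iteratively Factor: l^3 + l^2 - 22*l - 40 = (l + 2)*(l^2 - l - 20) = (l - 5)*(l + 2)*(l + 4)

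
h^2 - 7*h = h*(h - 7)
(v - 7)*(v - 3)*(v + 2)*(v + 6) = v^4 - 2*v^3 - 47*v^2 + 48*v + 252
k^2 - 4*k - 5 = (k - 5)*(k + 1)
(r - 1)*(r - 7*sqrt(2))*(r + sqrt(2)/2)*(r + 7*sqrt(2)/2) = r^4 - 3*sqrt(2)*r^3 - r^3 - 105*r^2/2 + 3*sqrt(2)*r^2 - 49*sqrt(2)*r/2 + 105*r/2 + 49*sqrt(2)/2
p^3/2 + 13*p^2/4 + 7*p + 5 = (p/2 + 1)*(p + 2)*(p + 5/2)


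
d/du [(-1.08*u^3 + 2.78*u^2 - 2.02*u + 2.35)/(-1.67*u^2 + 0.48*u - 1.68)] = (1.8036*u^4 - 1.0368*u^3 + 3.4042*u^2 - 1.4918*u + 2.2656)/(2.7889*u^4 - 1.6032*u^3 + 5.8416*u^2 - 1.6128*u + 2.8224)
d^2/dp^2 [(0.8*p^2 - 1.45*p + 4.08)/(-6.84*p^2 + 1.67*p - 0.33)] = (117.40176*p^3 - 1134.476928*p^2 + 259.992504*p - 2.914722)/(320.013504*p^6 - 234.395856*p^5 + 103.545972*p^4 - 27.274607*p^3 + 4.995639*p^2 - 0.545589*p + 0.035937)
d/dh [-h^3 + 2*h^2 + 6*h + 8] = -3*h^2 + 4*h + 6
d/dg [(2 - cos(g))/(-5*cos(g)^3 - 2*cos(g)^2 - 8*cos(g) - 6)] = (10*cos(g)^3 - 28*cos(g)^2 - 8*cos(g) - 22)*sin(g)/(5*cos(g)^3 + 2*cos(g)^2 + 8*cos(g) + 6)^2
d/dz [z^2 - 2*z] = 2*z - 2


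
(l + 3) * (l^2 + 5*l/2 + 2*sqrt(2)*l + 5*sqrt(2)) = l^3 + 2*sqrt(2)*l^2 + 11*l^2/2 + 15*l/2 + 11*sqrt(2)*l + 15*sqrt(2)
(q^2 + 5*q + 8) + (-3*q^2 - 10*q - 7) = -2*q^2 - 5*q + 1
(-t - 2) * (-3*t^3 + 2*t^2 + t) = 3*t^4 + 4*t^3 - 5*t^2 - 2*t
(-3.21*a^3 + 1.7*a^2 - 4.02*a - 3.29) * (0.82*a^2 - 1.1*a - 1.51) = -2.6322*a^5 + 4.925*a^4 - 0.319299999999999*a^3 - 0.8428*a^2 + 9.6892*a + 4.9679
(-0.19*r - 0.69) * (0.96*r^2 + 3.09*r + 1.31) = -0.1824*r^3 - 1.2495*r^2 - 2.381*r - 0.9039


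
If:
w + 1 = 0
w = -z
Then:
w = -1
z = 1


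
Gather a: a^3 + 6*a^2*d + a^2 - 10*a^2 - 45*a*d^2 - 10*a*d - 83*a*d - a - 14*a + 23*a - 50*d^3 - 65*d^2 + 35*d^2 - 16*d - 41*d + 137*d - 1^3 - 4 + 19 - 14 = a^3 + a^2*(6*d - 9) + a*(-45*d^2 - 93*d + 8) - 50*d^3 - 30*d^2 + 80*d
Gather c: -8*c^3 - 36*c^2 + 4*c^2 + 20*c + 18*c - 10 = -8*c^3 - 32*c^2 + 38*c - 10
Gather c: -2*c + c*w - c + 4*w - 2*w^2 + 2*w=c*(w - 3) - 2*w^2 + 6*w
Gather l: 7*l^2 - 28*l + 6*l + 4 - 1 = 7*l^2 - 22*l + 3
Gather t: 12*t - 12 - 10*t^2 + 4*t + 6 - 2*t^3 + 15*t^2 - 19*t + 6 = -2*t^3 + 5*t^2 - 3*t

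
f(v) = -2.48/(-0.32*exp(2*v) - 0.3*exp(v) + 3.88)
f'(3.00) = -0.04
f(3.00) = 0.02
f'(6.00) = 0.00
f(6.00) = 0.00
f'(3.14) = -0.03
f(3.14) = 0.01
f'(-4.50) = -0.00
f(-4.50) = -0.64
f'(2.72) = -0.07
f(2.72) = 0.03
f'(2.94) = -0.04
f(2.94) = 0.02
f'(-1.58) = -0.02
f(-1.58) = -0.65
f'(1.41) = -4.02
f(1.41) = 0.91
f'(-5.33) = -0.00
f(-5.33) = -0.64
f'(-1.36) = -0.02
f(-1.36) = -0.66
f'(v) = -2.48*(0.64*exp(2*v) + 0.3*exp(v))/(-0.32*exp(2*v) - 0.3*exp(v) + 3.88)^2 = (-1.5872*exp(v) - 0.744)*exp(v)/(0.32*exp(2*v) + 0.3*exp(v) - 3.88)^2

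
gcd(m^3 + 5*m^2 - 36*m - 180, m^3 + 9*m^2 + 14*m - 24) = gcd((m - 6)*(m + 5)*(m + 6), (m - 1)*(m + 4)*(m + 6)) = m + 6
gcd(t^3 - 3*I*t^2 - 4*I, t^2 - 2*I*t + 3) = t + I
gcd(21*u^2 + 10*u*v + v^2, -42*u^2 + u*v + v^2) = 7*u + v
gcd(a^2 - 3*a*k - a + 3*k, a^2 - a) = a - 1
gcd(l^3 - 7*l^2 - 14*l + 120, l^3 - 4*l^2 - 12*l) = l - 6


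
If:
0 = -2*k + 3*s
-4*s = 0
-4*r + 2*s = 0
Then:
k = 0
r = 0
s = 0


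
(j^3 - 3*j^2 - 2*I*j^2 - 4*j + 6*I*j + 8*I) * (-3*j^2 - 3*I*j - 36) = -3*j^5 + 9*j^4 + 3*I*j^4 - 30*j^3 - 9*I*j^3 + 126*j^2 + 60*I*j^2 + 168*j - 216*I*j - 288*I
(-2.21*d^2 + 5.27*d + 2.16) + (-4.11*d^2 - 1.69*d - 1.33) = -6.32*d^2 + 3.58*d + 0.83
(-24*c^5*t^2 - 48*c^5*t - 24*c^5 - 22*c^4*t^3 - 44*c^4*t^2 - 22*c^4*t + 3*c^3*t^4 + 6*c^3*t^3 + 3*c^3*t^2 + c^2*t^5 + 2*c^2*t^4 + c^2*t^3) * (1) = -24*c^5*t^2 - 48*c^5*t - 24*c^5 - 22*c^4*t^3 - 44*c^4*t^2 - 22*c^4*t + 3*c^3*t^4 + 6*c^3*t^3 + 3*c^3*t^2 + c^2*t^5 + 2*c^2*t^4 + c^2*t^3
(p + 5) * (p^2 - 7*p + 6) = p^3 - 2*p^2 - 29*p + 30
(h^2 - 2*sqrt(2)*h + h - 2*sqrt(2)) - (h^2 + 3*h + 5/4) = -2*sqrt(2)*h - 2*h - 2*sqrt(2) - 5/4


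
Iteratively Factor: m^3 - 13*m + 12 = (m + 4)*(m^2 - 4*m + 3) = (m - 1)*(m + 4)*(m - 3)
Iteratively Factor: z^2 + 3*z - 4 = (z - 1)*(z + 4)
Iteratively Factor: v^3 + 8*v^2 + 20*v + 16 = (v + 2)*(v^2 + 6*v + 8) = (v + 2)*(v + 4)*(v + 2)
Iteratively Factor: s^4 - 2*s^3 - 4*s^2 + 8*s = (s)*(s^3 - 2*s^2 - 4*s + 8) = s*(s + 2)*(s^2 - 4*s + 4) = s*(s - 2)*(s + 2)*(s - 2)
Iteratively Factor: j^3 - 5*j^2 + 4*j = (j - 1)*(j^2 - 4*j) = j*(j - 1)*(j - 4)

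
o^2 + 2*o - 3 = (o - 1)*(o + 3)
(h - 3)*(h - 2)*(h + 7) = h^3 + 2*h^2 - 29*h + 42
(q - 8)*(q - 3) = q^2 - 11*q + 24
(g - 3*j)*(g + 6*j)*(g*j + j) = g^3*j + 3*g^2*j^2 + g^2*j - 18*g*j^3 + 3*g*j^2 - 18*j^3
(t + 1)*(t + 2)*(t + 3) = t^3 + 6*t^2 + 11*t + 6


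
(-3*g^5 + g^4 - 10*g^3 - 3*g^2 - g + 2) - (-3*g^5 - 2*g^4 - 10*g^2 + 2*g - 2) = 3*g^4 - 10*g^3 + 7*g^2 - 3*g + 4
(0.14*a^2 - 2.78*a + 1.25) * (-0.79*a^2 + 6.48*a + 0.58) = -0.1106*a^4 + 3.1034*a^3 - 18.9207*a^2 + 6.4876*a + 0.725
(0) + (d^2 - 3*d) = d^2 - 3*d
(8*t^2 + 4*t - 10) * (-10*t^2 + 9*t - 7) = -80*t^4 + 32*t^3 + 80*t^2 - 118*t + 70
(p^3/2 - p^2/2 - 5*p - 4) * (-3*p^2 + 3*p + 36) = -3*p^5/2 + 3*p^4 + 63*p^3/2 - 21*p^2 - 192*p - 144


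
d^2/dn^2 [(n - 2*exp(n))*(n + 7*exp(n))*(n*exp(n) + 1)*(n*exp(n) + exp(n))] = (4*n^4*exp(n) + 45*n^3*exp(2*n) + 20*n^3*exp(n) + n^3 - 224*n^2*exp(3*n) + 135*n^2*exp(2*n) + 44*n^2*exp(n) + 7*n^2 - 448*n*exp(3*n) - 36*n*exp(2*n) + 66*n*exp(n) + 10*n - 140*exp(3*n) - 200*exp(2*n) + 30*exp(n) + 2)*exp(n)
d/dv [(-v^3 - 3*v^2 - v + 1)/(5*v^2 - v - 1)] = (-5*v^4 + 2*v^3 + 11*v^2 - 4*v + 2)/(25*v^4 - 10*v^3 - 9*v^2 + 2*v + 1)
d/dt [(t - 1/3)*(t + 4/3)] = 2*t + 1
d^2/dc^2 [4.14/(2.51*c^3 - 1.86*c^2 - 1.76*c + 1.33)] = ((15.4008 - 62.3484*c)*(2.51*c^3 - 1.86*c^2 - 1.76*c + 1.33) + 4.14*(-15.06*c^2 + 7.44*c + 3.52)*(-7.53*c^2 + 3.72*c + 1.76))/(2.51*c^3 - 1.86*c^2 - 1.76*c + 1.33)^3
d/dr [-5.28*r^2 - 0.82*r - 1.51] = -10.56*r - 0.82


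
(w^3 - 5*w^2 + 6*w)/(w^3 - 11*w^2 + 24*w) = (w - 2)/(w - 8)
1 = 1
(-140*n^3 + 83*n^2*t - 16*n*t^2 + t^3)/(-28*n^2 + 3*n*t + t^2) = (35*n^2 - 12*n*t + t^2)/(7*n + t)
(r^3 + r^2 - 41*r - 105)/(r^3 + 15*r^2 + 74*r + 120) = (r^2 - 4*r - 21)/(r^2 + 10*r + 24)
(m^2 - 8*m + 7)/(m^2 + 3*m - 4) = (m - 7)/(m + 4)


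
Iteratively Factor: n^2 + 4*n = (n + 4)*(n)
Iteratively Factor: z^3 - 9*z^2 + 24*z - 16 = (z - 1)*(z^2 - 8*z + 16) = (z - 4)*(z - 1)*(z - 4)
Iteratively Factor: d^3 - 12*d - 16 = (d + 2)*(d^2 - 2*d - 8) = (d - 4)*(d + 2)*(d + 2)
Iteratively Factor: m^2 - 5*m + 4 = (m - 1)*(m - 4)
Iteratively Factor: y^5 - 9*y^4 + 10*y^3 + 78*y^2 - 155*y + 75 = (y + 3)*(y^4 - 12*y^3 + 46*y^2 - 60*y + 25) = (y - 5)*(y + 3)*(y^3 - 7*y^2 + 11*y - 5) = (y - 5)^2*(y + 3)*(y^2 - 2*y + 1) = (y - 5)^2*(y - 1)*(y + 3)*(y - 1)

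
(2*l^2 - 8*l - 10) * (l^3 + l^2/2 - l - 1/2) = 2*l^5 - 7*l^4 - 16*l^3 + 2*l^2 + 14*l + 5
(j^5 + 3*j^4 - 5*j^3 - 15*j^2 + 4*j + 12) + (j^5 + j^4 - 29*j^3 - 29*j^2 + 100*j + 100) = 2*j^5 + 4*j^4 - 34*j^3 - 44*j^2 + 104*j + 112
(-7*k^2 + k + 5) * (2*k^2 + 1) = -14*k^4 + 2*k^3 + 3*k^2 + k + 5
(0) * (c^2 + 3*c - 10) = 0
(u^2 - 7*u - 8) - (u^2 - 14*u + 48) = 7*u - 56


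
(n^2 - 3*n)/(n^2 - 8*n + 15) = n/(n - 5)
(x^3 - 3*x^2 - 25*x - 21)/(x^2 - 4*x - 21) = x + 1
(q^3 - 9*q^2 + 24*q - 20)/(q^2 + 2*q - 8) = (q^2 - 7*q + 10)/(q + 4)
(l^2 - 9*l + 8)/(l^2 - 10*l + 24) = (l^2 - 9*l + 8)/(l^2 - 10*l + 24)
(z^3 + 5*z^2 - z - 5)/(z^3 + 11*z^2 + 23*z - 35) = (z + 1)/(z + 7)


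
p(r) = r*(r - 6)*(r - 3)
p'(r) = r*(r - 6) + r*(r - 3) + (r - 6)*(r - 3)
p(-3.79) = -251.94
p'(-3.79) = 129.31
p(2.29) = 6.03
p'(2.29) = -7.49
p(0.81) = 9.21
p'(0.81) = 5.39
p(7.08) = 31.20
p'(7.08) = 40.94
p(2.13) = 7.17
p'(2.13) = -6.73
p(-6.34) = -730.72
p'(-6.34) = 252.71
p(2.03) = 7.82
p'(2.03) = -6.18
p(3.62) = -5.34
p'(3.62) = -7.85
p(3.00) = 0.00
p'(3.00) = -9.00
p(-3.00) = -162.00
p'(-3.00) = 99.00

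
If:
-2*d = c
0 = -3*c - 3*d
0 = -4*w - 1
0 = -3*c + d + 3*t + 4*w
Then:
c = 0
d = 0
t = 1/3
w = -1/4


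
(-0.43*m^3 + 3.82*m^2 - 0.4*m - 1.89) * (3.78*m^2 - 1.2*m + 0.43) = -1.6254*m^5 + 14.9556*m^4 - 6.2809*m^3 - 5.0216*m^2 + 2.096*m - 0.8127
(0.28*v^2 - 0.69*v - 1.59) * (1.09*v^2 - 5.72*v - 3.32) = 0.3052*v^4 - 2.3537*v^3 + 1.2841*v^2 + 11.3856*v + 5.2788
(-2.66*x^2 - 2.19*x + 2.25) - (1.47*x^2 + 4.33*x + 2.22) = -4.13*x^2 - 6.52*x + 0.0299999999999998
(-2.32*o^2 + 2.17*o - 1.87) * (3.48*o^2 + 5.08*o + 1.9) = -8.0736*o^4 - 4.234*o^3 + 0.108000000000001*o^2 - 5.3766*o - 3.553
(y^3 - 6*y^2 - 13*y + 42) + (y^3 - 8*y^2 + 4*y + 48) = 2*y^3 - 14*y^2 - 9*y + 90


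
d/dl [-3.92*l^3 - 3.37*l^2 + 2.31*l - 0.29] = -11.76*l^2 - 6.74*l + 2.31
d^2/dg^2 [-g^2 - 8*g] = -2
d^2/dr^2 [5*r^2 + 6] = 10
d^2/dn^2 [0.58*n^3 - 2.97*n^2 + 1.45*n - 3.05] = 3.48*n - 5.94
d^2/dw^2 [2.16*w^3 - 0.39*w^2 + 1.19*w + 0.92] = 12.96*w - 0.78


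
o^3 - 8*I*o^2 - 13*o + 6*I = (o - 6*I)*(o - I)^2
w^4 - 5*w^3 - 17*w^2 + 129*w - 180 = (w - 4)*(w - 3)^2*(w + 5)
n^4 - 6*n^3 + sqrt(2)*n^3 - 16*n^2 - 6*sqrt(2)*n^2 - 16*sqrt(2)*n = n*(n - 8)*(n + 2)*(n + sqrt(2))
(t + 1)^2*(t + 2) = t^3 + 4*t^2 + 5*t + 2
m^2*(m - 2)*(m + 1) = m^4 - m^3 - 2*m^2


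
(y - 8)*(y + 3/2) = y^2 - 13*y/2 - 12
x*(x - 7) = x^2 - 7*x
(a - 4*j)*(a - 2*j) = a^2 - 6*a*j + 8*j^2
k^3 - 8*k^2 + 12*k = k*(k - 6)*(k - 2)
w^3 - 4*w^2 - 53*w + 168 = (w - 8)*(w - 3)*(w + 7)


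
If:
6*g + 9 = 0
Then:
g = -3/2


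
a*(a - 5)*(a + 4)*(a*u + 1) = a^4*u - a^3*u + a^3 - 20*a^2*u - a^2 - 20*a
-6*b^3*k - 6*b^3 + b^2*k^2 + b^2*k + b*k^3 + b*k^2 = (-2*b + k)*(3*b + k)*(b*k + b)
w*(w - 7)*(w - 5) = w^3 - 12*w^2 + 35*w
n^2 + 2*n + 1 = (n + 1)^2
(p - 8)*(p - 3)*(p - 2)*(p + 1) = p^4 - 12*p^3 + 33*p^2 - 2*p - 48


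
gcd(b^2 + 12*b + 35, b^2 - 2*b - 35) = b + 5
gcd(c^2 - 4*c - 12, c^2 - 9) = 1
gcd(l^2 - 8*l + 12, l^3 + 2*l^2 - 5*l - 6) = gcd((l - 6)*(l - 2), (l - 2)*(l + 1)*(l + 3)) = l - 2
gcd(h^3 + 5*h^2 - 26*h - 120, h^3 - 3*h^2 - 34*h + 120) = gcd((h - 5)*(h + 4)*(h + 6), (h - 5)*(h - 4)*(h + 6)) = h^2 + h - 30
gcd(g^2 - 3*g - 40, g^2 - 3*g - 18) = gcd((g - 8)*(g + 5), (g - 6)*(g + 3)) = 1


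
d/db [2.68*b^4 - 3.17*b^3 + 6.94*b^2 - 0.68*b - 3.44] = 10.72*b^3 - 9.51*b^2 + 13.88*b - 0.68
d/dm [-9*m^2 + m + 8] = 1 - 18*m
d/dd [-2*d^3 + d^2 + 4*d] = -6*d^2 + 2*d + 4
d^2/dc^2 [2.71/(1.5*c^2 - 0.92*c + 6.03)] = (-12.195*c^2 + 7.4796*c + 2.71*(3.0*c - 0.92)*(6.0*c - 1.84) - 49.0239)/(1.5*c^2 - 0.92*c + 6.03)^3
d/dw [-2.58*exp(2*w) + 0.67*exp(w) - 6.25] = (0.67 - 5.16*exp(w))*exp(w)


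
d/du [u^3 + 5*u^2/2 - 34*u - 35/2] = 3*u^2 + 5*u - 34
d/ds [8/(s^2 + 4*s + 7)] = 16*(-s - 2)/(s^2 + 4*s + 7)^2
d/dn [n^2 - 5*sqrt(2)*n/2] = 2*n - 5*sqrt(2)/2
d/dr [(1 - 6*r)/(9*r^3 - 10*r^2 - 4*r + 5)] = (108*r^3 - 87*r^2 + 20*r - 26)/(81*r^6 - 180*r^5 + 28*r^4 + 170*r^3 - 84*r^2 - 40*r + 25)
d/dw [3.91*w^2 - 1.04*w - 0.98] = 7.82*w - 1.04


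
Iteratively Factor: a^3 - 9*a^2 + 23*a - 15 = (a - 5)*(a^2 - 4*a + 3) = (a - 5)*(a - 3)*(a - 1)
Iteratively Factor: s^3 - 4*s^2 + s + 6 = (s - 3)*(s^2 - s - 2) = (s - 3)*(s - 2)*(s + 1)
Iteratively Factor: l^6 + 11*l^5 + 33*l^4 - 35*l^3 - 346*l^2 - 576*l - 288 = (l + 4)*(l^5 + 7*l^4 + 5*l^3 - 55*l^2 - 126*l - 72) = (l + 3)*(l + 4)*(l^4 + 4*l^3 - 7*l^2 - 34*l - 24) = (l + 1)*(l + 3)*(l + 4)*(l^3 + 3*l^2 - 10*l - 24) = (l + 1)*(l + 3)*(l + 4)^2*(l^2 - l - 6) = (l + 1)*(l + 2)*(l + 3)*(l + 4)^2*(l - 3)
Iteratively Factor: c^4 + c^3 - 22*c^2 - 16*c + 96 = (c - 4)*(c^3 + 5*c^2 - 2*c - 24) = (c - 4)*(c - 2)*(c^2 + 7*c + 12) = (c - 4)*(c - 2)*(c + 4)*(c + 3)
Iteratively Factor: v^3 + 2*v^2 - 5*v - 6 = (v + 3)*(v^2 - v - 2) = (v - 2)*(v + 3)*(v + 1)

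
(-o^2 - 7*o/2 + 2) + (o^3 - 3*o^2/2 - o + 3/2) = o^3 - 5*o^2/2 - 9*o/2 + 7/2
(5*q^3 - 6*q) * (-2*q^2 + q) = -10*q^5 + 5*q^4 + 12*q^3 - 6*q^2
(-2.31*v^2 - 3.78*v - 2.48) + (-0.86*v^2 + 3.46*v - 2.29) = -3.17*v^2 - 0.32*v - 4.77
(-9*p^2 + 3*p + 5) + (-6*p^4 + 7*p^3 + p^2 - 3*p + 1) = -6*p^4 + 7*p^3 - 8*p^2 + 6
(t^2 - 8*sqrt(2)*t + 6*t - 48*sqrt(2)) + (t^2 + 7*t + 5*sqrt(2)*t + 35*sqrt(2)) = 2*t^2 - 3*sqrt(2)*t + 13*t - 13*sqrt(2)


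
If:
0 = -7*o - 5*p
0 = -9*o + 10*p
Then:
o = 0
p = 0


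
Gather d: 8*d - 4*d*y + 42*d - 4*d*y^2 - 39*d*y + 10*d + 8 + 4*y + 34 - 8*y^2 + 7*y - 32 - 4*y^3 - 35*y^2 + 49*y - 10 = d*(-4*y^2 - 43*y + 60) - 4*y^3 - 43*y^2 + 60*y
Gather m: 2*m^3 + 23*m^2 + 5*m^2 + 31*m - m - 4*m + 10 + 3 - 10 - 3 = 2*m^3 + 28*m^2 + 26*m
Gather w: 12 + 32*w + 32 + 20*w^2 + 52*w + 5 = 20*w^2 + 84*w + 49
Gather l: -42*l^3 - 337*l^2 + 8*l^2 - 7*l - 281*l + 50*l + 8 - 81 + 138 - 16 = -42*l^3 - 329*l^2 - 238*l + 49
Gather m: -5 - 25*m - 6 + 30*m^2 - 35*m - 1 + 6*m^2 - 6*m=36*m^2 - 66*m - 12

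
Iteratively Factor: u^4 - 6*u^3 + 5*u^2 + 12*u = (u + 1)*(u^3 - 7*u^2 + 12*u) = (u - 3)*(u + 1)*(u^2 - 4*u) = (u - 4)*(u - 3)*(u + 1)*(u)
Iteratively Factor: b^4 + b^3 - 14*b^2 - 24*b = (b + 3)*(b^3 - 2*b^2 - 8*b) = b*(b + 3)*(b^2 - 2*b - 8) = b*(b + 2)*(b + 3)*(b - 4)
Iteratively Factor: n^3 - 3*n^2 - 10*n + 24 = (n - 4)*(n^2 + n - 6) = (n - 4)*(n + 3)*(n - 2)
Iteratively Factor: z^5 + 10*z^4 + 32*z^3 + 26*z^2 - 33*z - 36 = (z + 4)*(z^4 + 6*z^3 + 8*z^2 - 6*z - 9) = (z + 3)*(z + 4)*(z^3 + 3*z^2 - z - 3) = (z + 3)^2*(z + 4)*(z^2 - 1) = (z + 1)*(z + 3)^2*(z + 4)*(z - 1)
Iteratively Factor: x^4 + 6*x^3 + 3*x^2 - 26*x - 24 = (x - 2)*(x^3 + 8*x^2 + 19*x + 12) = (x - 2)*(x + 3)*(x^2 + 5*x + 4) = (x - 2)*(x + 3)*(x + 4)*(x + 1)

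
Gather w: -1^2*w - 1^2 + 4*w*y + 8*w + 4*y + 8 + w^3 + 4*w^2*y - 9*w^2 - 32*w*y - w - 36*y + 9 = w^3 + w^2*(4*y - 9) + w*(6 - 28*y) - 32*y + 16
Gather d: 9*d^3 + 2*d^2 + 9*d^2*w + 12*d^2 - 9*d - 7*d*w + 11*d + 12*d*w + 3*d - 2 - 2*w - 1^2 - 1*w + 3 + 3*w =9*d^3 + d^2*(9*w + 14) + d*(5*w + 5)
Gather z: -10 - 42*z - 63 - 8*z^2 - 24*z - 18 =-8*z^2 - 66*z - 91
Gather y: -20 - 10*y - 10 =-10*y - 30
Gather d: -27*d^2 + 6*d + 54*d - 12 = -27*d^2 + 60*d - 12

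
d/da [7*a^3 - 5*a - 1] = 21*a^2 - 5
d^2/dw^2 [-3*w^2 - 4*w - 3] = -6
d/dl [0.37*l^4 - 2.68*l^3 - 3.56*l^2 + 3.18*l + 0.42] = 1.48*l^3 - 8.04*l^2 - 7.12*l + 3.18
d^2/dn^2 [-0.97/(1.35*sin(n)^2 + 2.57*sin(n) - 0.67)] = (7.0713*sin(n)^4 + 10.096245*sin(n)^3 - 0.690737000000002*sin(n)^2 - 18.522247*sin(n) - 14.568236)/(1.35*sin(n)^2 + 2.57*sin(n) - 0.67)^3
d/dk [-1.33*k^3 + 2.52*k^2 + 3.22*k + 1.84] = -3.99*k^2 + 5.04*k + 3.22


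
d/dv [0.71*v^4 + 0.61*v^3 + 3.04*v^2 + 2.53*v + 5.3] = 2.84*v^3 + 1.83*v^2 + 6.08*v + 2.53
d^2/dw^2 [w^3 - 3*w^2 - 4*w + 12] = 6*w - 6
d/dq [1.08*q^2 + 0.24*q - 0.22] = 2.16*q + 0.24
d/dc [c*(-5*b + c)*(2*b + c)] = -10*b^2 - 6*b*c + 3*c^2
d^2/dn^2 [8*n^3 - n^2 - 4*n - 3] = 48*n - 2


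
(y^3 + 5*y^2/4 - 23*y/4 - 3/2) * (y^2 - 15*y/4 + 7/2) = y^5 - 5*y^4/2 - 111*y^3/16 + 391*y^2/16 - 29*y/2 - 21/4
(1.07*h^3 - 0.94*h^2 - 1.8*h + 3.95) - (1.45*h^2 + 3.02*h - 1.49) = 1.07*h^3 - 2.39*h^2 - 4.82*h + 5.44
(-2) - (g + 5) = -g - 7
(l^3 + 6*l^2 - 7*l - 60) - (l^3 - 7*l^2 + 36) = 13*l^2 - 7*l - 96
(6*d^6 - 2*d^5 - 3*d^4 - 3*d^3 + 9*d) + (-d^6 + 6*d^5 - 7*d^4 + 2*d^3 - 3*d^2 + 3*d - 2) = 5*d^6 + 4*d^5 - 10*d^4 - d^3 - 3*d^2 + 12*d - 2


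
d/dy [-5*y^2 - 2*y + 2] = -10*y - 2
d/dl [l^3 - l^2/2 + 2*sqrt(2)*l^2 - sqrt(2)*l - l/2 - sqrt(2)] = 3*l^2 - l + 4*sqrt(2)*l - sqrt(2) - 1/2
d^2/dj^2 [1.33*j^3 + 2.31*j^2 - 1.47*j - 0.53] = 7.98*j + 4.62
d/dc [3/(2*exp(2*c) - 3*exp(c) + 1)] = (9 - 12*exp(c))*exp(c)/(2*exp(2*c) - 3*exp(c) + 1)^2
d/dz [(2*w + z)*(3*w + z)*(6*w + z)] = 36*w^2 + 22*w*z + 3*z^2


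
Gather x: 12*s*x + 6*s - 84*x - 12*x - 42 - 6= 6*s + x*(12*s - 96) - 48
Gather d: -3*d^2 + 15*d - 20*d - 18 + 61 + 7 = -3*d^2 - 5*d + 50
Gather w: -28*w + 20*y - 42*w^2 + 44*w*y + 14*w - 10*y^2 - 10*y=-42*w^2 + w*(44*y - 14) - 10*y^2 + 10*y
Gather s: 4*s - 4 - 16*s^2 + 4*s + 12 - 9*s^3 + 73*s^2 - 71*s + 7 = -9*s^3 + 57*s^2 - 63*s + 15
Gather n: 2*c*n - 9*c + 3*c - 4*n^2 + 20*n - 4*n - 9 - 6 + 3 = -6*c - 4*n^2 + n*(2*c + 16) - 12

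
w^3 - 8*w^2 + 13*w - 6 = (w - 6)*(w - 1)^2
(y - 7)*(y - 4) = y^2 - 11*y + 28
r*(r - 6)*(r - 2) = r^3 - 8*r^2 + 12*r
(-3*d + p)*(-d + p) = 3*d^2 - 4*d*p + p^2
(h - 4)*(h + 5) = h^2 + h - 20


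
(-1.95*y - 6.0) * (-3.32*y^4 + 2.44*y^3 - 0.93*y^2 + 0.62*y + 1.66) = 6.474*y^5 + 15.162*y^4 - 12.8265*y^3 + 4.371*y^2 - 6.957*y - 9.96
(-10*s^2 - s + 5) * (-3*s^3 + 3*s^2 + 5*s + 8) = 30*s^5 - 27*s^4 - 68*s^3 - 70*s^2 + 17*s + 40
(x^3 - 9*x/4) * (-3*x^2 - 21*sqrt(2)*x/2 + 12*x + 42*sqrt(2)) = -3*x^5 - 21*sqrt(2)*x^4/2 + 12*x^4 + 27*x^3/4 + 42*sqrt(2)*x^3 - 27*x^2 + 189*sqrt(2)*x^2/8 - 189*sqrt(2)*x/2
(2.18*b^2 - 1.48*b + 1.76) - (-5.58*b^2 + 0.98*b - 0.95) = 7.76*b^2 - 2.46*b + 2.71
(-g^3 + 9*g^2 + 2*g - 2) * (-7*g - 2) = 7*g^4 - 61*g^3 - 32*g^2 + 10*g + 4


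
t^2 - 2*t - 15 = (t - 5)*(t + 3)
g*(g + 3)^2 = g^3 + 6*g^2 + 9*g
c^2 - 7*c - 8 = (c - 8)*(c + 1)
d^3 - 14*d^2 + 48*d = d*(d - 8)*(d - 6)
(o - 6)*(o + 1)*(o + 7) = o^3 + 2*o^2 - 41*o - 42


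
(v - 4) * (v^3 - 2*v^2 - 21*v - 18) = v^4 - 6*v^3 - 13*v^2 + 66*v + 72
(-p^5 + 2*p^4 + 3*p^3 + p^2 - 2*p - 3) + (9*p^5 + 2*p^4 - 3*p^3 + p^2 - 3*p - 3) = 8*p^5 + 4*p^4 + 2*p^2 - 5*p - 6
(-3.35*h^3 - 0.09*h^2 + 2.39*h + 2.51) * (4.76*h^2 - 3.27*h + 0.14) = -15.946*h^5 + 10.5261*h^4 + 11.2017*h^3 + 4.1197*h^2 - 7.8731*h + 0.3514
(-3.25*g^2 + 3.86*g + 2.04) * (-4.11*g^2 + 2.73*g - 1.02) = 13.3575*g^4 - 24.7371*g^3 + 5.4684*g^2 + 1.632*g - 2.0808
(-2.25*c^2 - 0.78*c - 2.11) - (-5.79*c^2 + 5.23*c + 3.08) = 3.54*c^2 - 6.01*c - 5.19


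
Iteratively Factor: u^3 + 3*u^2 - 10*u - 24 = (u - 3)*(u^2 + 6*u + 8) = (u - 3)*(u + 2)*(u + 4)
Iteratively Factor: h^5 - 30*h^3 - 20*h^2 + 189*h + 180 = (h - 5)*(h^4 + 5*h^3 - 5*h^2 - 45*h - 36) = (h - 5)*(h - 3)*(h^3 + 8*h^2 + 19*h + 12) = (h - 5)*(h - 3)*(h + 1)*(h^2 + 7*h + 12) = (h - 5)*(h - 3)*(h + 1)*(h + 3)*(h + 4)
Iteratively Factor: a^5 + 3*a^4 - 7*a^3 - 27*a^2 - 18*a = (a - 3)*(a^4 + 6*a^3 + 11*a^2 + 6*a) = (a - 3)*(a + 2)*(a^3 + 4*a^2 + 3*a) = a*(a - 3)*(a + 2)*(a^2 + 4*a + 3) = a*(a - 3)*(a + 1)*(a + 2)*(a + 3)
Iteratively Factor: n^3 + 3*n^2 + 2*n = (n + 1)*(n^2 + 2*n) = (n + 1)*(n + 2)*(n)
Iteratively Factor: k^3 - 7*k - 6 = (k - 3)*(k^2 + 3*k + 2) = (k - 3)*(k + 2)*(k + 1)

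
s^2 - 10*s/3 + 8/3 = (s - 2)*(s - 4/3)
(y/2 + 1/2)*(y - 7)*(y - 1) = y^3/2 - 7*y^2/2 - y/2 + 7/2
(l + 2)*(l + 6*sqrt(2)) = l^2 + 2*l + 6*sqrt(2)*l + 12*sqrt(2)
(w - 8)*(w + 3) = w^2 - 5*w - 24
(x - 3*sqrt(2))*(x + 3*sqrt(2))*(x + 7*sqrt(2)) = x^3 + 7*sqrt(2)*x^2 - 18*x - 126*sqrt(2)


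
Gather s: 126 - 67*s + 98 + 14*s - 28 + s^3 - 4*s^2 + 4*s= s^3 - 4*s^2 - 49*s + 196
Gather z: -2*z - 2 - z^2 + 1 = -z^2 - 2*z - 1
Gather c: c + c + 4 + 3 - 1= 2*c + 6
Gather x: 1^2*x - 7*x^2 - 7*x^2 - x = -14*x^2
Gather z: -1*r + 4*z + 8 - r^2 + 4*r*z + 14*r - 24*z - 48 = -r^2 + 13*r + z*(4*r - 20) - 40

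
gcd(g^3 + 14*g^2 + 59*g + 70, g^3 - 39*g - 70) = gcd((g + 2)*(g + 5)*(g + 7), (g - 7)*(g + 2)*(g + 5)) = g^2 + 7*g + 10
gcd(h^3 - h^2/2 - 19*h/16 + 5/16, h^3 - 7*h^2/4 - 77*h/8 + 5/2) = h - 1/4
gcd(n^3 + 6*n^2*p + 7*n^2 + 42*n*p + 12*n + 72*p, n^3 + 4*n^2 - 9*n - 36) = n^2 + 7*n + 12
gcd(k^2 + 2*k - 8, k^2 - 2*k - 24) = k + 4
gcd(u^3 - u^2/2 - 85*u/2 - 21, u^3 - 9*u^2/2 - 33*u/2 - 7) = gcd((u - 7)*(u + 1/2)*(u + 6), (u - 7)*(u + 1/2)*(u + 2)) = u^2 - 13*u/2 - 7/2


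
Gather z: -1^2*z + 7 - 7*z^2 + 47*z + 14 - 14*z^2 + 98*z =-21*z^2 + 144*z + 21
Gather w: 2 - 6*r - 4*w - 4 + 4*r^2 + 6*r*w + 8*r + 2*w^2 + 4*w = 4*r^2 + 6*r*w + 2*r + 2*w^2 - 2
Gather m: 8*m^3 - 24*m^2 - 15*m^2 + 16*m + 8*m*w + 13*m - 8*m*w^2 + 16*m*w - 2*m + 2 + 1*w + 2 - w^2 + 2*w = 8*m^3 - 39*m^2 + m*(-8*w^2 + 24*w + 27) - w^2 + 3*w + 4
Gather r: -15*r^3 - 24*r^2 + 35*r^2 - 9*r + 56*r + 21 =-15*r^3 + 11*r^2 + 47*r + 21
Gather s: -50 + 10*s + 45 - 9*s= s - 5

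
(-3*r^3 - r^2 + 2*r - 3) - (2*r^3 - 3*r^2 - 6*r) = -5*r^3 + 2*r^2 + 8*r - 3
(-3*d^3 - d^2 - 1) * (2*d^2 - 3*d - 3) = -6*d^5 + 7*d^4 + 12*d^3 + d^2 + 3*d + 3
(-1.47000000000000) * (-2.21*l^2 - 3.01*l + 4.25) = 3.2487*l^2 + 4.4247*l - 6.2475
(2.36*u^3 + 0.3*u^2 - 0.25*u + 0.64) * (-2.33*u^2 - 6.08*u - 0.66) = -5.4988*u^5 - 15.0478*u^4 - 2.7991*u^3 - 0.1692*u^2 - 3.7262*u - 0.4224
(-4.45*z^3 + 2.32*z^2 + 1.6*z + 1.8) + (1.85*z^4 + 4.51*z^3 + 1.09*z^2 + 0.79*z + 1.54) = 1.85*z^4 + 0.0599999999999996*z^3 + 3.41*z^2 + 2.39*z + 3.34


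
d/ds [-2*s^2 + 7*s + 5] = 7 - 4*s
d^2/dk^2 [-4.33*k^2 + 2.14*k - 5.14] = -8.66000000000000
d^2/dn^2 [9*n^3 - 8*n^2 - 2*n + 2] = 54*n - 16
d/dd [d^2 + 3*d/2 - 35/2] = 2*d + 3/2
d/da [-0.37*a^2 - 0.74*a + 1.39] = -0.74*a - 0.74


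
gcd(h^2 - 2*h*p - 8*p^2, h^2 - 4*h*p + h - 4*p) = -h + 4*p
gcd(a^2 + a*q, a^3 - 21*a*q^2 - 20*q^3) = a + q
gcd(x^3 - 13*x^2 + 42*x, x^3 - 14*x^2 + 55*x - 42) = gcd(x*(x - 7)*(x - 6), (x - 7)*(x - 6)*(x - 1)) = x^2 - 13*x + 42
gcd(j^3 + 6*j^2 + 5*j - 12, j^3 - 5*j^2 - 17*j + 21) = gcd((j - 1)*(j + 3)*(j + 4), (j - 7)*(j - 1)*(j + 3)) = j^2 + 2*j - 3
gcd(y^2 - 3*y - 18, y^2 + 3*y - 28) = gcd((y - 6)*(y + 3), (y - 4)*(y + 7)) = 1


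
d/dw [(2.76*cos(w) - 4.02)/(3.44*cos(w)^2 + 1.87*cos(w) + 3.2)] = (9.4944*cos(w)^2 - 27.6576*cos(w) - 16.3494)*sin(w)/(11.8336*cos(w)^4 + 12.8656*cos(w)^3 + 25.5129*cos(w)^2 + 11.968*cos(w) + 10.24)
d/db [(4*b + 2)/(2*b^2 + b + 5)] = 2*(-4*b^2 - 4*b + 9)/(4*b^4 + 4*b^3 + 21*b^2 + 10*b + 25)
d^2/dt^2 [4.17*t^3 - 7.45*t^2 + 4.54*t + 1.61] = 25.02*t - 14.9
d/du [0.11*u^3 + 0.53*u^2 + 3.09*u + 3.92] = 0.33*u^2 + 1.06*u + 3.09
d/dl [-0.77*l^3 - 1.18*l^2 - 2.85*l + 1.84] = -2.31*l^2 - 2.36*l - 2.85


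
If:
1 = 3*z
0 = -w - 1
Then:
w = -1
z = 1/3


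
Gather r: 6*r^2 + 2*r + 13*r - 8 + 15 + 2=6*r^2 + 15*r + 9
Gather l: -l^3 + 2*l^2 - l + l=-l^3 + 2*l^2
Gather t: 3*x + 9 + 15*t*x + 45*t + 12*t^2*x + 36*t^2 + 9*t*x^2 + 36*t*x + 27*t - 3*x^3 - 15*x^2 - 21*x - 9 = t^2*(12*x + 36) + t*(9*x^2 + 51*x + 72) - 3*x^3 - 15*x^2 - 18*x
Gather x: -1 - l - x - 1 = -l - x - 2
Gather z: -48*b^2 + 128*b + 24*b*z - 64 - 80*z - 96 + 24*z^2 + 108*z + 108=-48*b^2 + 128*b + 24*z^2 + z*(24*b + 28) - 52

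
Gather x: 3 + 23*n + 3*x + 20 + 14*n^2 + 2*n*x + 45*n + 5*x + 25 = 14*n^2 + 68*n + x*(2*n + 8) + 48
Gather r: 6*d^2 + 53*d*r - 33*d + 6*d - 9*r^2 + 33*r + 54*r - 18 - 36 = 6*d^2 - 27*d - 9*r^2 + r*(53*d + 87) - 54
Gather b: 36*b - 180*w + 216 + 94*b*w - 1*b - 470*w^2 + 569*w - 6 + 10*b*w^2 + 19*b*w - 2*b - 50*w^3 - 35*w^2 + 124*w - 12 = b*(10*w^2 + 113*w + 33) - 50*w^3 - 505*w^2 + 513*w + 198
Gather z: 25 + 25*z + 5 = 25*z + 30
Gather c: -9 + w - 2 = w - 11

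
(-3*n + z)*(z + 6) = -3*n*z - 18*n + z^2 + 6*z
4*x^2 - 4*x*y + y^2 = (-2*x + y)^2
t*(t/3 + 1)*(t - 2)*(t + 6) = t^4/3 + 7*t^3/3 - 12*t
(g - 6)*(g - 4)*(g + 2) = g^3 - 8*g^2 + 4*g + 48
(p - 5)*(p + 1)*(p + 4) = p^3 - 21*p - 20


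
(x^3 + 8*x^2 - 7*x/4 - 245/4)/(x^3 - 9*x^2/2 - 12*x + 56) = (2*x^2 + 9*x - 35)/(2*(x^2 - 8*x + 16))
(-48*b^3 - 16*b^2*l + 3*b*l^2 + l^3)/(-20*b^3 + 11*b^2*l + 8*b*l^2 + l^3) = (12*b^2 + b*l - l^2)/(5*b^2 - 4*b*l - l^2)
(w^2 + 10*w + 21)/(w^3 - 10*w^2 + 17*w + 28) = (w^2 + 10*w + 21)/(w^3 - 10*w^2 + 17*w + 28)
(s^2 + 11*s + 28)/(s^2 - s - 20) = (s + 7)/(s - 5)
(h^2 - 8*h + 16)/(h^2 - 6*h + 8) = (h - 4)/(h - 2)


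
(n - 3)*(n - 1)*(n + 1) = n^3 - 3*n^2 - n + 3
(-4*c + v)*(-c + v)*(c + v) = 4*c^3 - c^2*v - 4*c*v^2 + v^3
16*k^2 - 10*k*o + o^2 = (-8*k + o)*(-2*k + o)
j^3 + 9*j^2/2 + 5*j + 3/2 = (j + 1/2)*(j + 1)*(j + 3)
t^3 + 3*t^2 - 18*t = t*(t - 3)*(t + 6)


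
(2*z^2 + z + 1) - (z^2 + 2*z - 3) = z^2 - z + 4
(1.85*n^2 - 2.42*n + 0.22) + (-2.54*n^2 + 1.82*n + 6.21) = -0.69*n^2 - 0.6*n + 6.43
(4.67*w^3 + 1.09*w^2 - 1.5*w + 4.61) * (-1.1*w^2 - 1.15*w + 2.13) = -5.137*w^5 - 6.5695*w^4 + 10.3436*w^3 - 1.0243*w^2 - 8.4965*w + 9.8193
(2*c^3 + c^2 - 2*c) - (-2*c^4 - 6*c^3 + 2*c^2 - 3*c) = 2*c^4 + 8*c^3 - c^2 + c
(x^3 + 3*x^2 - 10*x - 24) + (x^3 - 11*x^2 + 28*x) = 2*x^3 - 8*x^2 + 18*x - 24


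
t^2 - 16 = (t - 4)*(t + 4)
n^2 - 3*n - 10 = (n - 5)*(n + 2)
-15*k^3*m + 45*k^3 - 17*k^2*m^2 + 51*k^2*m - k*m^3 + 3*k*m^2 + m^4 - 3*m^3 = (-5*k + m)*(k + m)*(3*k + m)*(m - 3)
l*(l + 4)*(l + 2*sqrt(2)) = l^3 + 2*sqrt(2)*l^2 + 4*l^2 + 8*sqrt(2)*l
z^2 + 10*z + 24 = (z + 4)*(z + 6)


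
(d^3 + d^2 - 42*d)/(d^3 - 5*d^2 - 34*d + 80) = d*(d^2 + d - 42)/(d^3 - 5*d^2 - 34*d + 80)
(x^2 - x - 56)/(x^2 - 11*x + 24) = (x + 7)/(x - 3)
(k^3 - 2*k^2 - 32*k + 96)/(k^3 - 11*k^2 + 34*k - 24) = (k^2 + 2*k - 24)/(k^2 - 7*k + 6)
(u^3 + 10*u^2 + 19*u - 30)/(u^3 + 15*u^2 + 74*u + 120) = (u - 1)/(u + 4)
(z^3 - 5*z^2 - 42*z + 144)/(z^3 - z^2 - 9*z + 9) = (z^2 - 2*z - 48)/(z^2 + 2*z - 3)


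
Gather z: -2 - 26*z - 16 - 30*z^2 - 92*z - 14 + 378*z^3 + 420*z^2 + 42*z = 378*z^3 + 390*z^2 - 76*z - 32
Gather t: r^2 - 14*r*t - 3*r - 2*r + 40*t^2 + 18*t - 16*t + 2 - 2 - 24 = r^2 - 5*r + 40*t^2 + t*(2 - 14*r) - 24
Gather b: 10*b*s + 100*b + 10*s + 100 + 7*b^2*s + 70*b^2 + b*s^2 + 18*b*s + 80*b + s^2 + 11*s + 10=b^2*(7*s + 70) + b*(s^2 + 28*s + 180) + s^2 + 21*s + 110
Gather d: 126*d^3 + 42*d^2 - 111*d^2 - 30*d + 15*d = 126*d^3 - 69*d^2 - 15*d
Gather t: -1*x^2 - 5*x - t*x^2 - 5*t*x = t*(-x^2 - 5*x) - x^2 - 5*x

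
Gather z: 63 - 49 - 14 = 0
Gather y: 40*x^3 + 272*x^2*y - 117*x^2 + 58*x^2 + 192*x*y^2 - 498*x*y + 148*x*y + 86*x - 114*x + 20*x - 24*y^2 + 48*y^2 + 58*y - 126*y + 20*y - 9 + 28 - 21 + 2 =40*x^3 - 59*x^2 - 8*x + y^2*(192*x + 24) + y*(272*x^2 - 350*x - 48)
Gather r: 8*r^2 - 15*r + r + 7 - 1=8*r^2 - 14*r + 6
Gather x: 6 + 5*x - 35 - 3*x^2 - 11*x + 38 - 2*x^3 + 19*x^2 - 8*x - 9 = -2*x^3 + 16*x^2 - 14*x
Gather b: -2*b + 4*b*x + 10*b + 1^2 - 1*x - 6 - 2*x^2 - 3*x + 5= b*(4*x + 8) - 2*x^2 - 4*x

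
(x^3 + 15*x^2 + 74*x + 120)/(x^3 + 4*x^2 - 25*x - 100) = (x + 6)/(x - 5)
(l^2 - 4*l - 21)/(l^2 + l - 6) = (l - 7)/(l - 2)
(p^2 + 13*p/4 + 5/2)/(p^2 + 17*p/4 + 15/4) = (p + 2)/(p + 3)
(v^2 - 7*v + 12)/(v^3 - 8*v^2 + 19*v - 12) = 1/(v - 1)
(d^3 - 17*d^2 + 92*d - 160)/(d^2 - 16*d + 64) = (d^2 - 9*d + 20)/(d - 8)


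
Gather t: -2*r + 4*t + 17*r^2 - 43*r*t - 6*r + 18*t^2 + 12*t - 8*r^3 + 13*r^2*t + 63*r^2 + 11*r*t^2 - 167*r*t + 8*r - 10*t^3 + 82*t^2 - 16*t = -8*r^3 + 80*r^2 - 10*t^3 + t^2*(11*r + 100) + t*(13*r^2 - 210*r)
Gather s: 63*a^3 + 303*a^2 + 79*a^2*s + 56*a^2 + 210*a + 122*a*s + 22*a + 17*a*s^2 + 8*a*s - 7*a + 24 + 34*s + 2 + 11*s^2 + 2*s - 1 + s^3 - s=63*a^3 + 359*a^2 + 225*a + s^3 + s^2*(17*a + 11) + s*(79*a^2 + 130*a + 35) + 25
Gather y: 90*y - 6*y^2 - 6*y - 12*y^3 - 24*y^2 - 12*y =-12*y^3 - 30*y^2 + 72*y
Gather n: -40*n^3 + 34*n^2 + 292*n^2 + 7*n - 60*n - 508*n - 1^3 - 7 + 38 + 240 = -40*n^3 + 326*n^2 - 561*n + 270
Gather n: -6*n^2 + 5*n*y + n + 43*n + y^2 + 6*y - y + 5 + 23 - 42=-6*n^2 + n*(5*y + 44) + y^2 + 5*y - 14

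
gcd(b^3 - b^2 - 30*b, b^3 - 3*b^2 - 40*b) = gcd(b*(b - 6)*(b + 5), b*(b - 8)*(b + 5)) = b^2 + 5*b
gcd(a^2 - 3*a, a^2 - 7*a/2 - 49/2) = 1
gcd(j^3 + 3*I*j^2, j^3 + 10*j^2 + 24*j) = j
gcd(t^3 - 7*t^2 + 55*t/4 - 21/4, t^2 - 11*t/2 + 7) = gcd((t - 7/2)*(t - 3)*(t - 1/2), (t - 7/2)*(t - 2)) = t - 7/2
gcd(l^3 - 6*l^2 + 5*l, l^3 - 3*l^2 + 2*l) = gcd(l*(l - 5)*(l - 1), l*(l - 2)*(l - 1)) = l^2 - l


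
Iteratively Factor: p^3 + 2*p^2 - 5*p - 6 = (p + 3)*(p^2 - p - 2) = (p + 1)*(p + 3)*(p - 2)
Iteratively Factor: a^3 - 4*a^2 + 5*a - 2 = (a - 1)*(a^2 - 3*a + 2) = (a - 1)^2*(a - 2)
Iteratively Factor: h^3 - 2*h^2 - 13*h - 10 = (h - 5)*(h^2 + 3*h + 2) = (h - 5)*(h + 2)*(h + 1)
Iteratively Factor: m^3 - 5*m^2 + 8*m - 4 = (m - 1)*(m^2 - 4*m + 4) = (m - 2)*(m - 1)*(m - 2)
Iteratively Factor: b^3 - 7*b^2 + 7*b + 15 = (b - 5)*(b^2 - 2*b - 3) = (b - 5)*(b + 1)*(b - 3)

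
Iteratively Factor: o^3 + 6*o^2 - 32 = (o + 4)*(o^2 + 2*o - 8) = (o - 2)*(o + 4)*(o + 4)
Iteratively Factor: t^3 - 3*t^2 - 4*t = (t + 1)*(t^2 - 4*t) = t*(t + 1)*(t - 4)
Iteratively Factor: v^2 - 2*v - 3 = (v - 3)*(v + 1)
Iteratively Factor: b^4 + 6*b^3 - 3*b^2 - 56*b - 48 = (b + 4)*(b^3 + 2*b^2 - 11*b - 12) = (b + 1)*(b + 4)*(b^2 + b - 12) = (b + 1)*(b + 4)^2*(b - 3)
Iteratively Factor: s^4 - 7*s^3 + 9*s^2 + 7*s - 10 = (s - 2)*(s^3 - 5*s^2 - s + 5) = (s - 2)*(s - 1)*(s^2 - 4*s - 5) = (s - 2)*(s - 1)*(s + 1)*(s - 5)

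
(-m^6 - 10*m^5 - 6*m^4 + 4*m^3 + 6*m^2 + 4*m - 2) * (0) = 0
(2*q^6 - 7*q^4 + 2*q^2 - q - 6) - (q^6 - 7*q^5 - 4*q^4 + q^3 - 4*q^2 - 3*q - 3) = q^6 + 7*q^5 - 3*q^4 - q^3 + 6*q^2 + 2*q - 3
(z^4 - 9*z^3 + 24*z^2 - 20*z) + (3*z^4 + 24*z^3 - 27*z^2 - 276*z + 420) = 4*z^4 + 15*z^3 - 3*z^2 - 296*z + 420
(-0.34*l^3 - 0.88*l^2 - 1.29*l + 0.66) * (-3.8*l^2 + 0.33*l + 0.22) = 1.292*l^5 + 3.2318*l^4 + 4.5368*l^3 - 3.1273*l^2 - 0.066*l + 0.1452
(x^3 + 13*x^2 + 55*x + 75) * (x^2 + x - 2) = x^5 + 14*x^4 + 66*x^3 + 104*x^2 - 35*x - 150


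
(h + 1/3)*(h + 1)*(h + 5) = h^3 + 19*h^2/3 + 7*h + 5/3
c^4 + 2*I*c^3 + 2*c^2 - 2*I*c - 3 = (c - 1)*(c + 1)*(c - I)*(c + 3*I)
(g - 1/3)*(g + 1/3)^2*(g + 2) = g^4 + 7*g^3/3 + 5*g^2/9 - 7*g/27 - 2/27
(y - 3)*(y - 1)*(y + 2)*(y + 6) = y^4 + 4*y^3 - 17*y^2 - 24*y + 36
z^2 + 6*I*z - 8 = (z + 2*I)*(z + 4*I)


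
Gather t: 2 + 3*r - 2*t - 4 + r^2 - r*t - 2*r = r^2 + r + t*(-r - 2) - 2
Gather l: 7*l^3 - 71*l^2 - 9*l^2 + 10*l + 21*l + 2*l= 7*l^3 - 80*l^2 + 33*l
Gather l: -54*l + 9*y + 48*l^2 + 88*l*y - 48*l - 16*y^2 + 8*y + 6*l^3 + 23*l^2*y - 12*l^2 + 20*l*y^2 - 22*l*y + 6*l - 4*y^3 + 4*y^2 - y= 6*l^3 + l^2*(23*y + 36) + l*(20*y^2 + 66*y - 96) - 4*y^3 - 12*y^2 + 16*y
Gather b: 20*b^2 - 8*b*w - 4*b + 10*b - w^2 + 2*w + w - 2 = 20*b^2 + b*(6 - 8*w) - w^2 + 3*w - 2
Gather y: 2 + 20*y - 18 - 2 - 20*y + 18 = 0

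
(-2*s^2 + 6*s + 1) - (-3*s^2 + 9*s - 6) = s^2 - 3*s + 7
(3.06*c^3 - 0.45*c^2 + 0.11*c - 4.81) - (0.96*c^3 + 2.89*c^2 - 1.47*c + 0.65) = 2.1*c^3 - 3.34*c^2 + 1.58*c - 5.46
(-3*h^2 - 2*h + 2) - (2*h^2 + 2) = -5*h^2 - 2*h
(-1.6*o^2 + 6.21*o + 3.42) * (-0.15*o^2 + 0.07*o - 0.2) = 0.24*o^4 - 1.0435*o^3 + 0.2417*o^2 - 1.0026*o - 0.684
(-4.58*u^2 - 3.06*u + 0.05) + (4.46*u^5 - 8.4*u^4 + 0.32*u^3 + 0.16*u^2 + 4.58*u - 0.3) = 4.46*u^5 - 8.4*u^4 + 0.32*u^3 - 4.42*u^2 + 1.52*u - 0.25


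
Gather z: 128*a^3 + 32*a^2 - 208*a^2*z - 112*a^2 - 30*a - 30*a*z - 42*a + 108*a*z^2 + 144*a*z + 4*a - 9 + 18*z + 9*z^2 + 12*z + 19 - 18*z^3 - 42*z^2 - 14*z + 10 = 128*a^3 - 80*a^2 - 68*a - 18*z^3 + z^2*(108*a - 33) + z*(-208*a^2 + 114*a + 16) + 20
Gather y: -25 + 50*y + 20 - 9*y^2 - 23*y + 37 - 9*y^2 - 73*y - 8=-18*y^2 - 46*y + 24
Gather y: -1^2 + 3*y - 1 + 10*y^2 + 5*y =10*y^2 + 8*y - 2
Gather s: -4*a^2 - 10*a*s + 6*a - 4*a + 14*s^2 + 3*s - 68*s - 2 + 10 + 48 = -4*a^2 + 2*a + 14*s^2 + s*(-10*a - 65) + 56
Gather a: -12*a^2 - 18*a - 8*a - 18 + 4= -12*a^2 - 26*a - 14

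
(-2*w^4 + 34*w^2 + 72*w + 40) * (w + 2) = -2*w^5 - 4*w^4 + 34*w^3 + 140*w^2 + 184*w + 80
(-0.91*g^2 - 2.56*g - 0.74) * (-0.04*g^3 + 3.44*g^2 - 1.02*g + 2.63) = 0.0364*g^5 - 3.028*g^4 - 7.8486*g^3 - 2.3277*g^2 - 5.978*g - 1.9462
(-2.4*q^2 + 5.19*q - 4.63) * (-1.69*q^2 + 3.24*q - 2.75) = 4.056*q^4 - 16.5471*q^3 + 31.2403*q^2 - 29.2737*q + 12.7325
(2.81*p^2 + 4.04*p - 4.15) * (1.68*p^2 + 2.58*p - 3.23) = 4.7208*p^4 + 14.037*p^3 - 5.6251*p^2 - 23.7562*p + 13.4045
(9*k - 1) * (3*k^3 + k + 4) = 27*k^4 - 3*k^3 + 9*k^2 + 35*k - 4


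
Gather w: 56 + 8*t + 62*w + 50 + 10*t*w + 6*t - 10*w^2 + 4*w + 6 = 14*t - 10*w^2 + w*(10*t + 66) + 112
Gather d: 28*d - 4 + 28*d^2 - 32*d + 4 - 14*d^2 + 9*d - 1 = 14*d^2 + 5*d - 1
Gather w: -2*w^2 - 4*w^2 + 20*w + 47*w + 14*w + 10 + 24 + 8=-6*w^2 + 81*w + 42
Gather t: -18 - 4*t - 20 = -4*t - 38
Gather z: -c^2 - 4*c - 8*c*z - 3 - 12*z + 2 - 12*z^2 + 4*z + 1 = -c^2 - 4*c - 12*z^2 + z*(-8*c - 8)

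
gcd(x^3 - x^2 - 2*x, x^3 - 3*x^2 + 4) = x^2 - x - 2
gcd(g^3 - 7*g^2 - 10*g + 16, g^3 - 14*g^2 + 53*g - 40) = g^2 - 9*g + 8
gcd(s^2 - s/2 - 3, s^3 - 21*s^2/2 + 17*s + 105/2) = s + 3/2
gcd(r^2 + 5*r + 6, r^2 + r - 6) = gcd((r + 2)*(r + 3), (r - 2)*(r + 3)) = r + 3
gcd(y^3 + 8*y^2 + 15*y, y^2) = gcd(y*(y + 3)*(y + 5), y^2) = y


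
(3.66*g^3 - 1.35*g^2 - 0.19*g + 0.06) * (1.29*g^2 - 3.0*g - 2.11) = 4.7214*g^5 - 12.7215*g^4 - 3.9177*g^3 + 3.4959*g^2 + 0.2209*g - 0.1266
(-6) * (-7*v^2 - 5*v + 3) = 42*v^2 + 30*v - 18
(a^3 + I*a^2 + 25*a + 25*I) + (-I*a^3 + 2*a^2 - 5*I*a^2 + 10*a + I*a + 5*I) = a^3 - I*a^3 + 2*a^2 - 4*I*a^2 + 35*a + I*a + 30*I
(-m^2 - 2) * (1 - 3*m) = 3*m^3 - m^2 + 6*m - 2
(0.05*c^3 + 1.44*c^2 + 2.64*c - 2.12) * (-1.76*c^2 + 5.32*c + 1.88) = -0.088*c^5 - 2.2684*c^4 + 3.1084*c^3 + 20.4832*c^2 - 6.3152*c - 3.9856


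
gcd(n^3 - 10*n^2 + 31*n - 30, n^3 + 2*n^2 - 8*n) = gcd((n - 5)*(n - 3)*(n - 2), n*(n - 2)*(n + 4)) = n - 2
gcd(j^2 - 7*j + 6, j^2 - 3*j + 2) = j - 1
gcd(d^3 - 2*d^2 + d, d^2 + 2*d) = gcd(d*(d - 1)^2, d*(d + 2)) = d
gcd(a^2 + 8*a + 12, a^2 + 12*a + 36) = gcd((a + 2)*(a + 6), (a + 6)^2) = a + 6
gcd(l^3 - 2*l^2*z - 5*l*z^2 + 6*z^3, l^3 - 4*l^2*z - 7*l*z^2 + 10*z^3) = -l^2 - l*z + 2*z^2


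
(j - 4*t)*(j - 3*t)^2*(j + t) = j^4 - 9*j^3*t + 23*j^2*t^2 - 3*j*t^3 - 36*t^4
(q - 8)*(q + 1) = q^2 - 7*q - 8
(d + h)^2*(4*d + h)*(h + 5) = 4*d^3*h + 20*d^3 + 9*d^2*h^2 + 45*d^2*h + 6*d*h^3 + 30*d*h^2 + h^4 + 5*h^3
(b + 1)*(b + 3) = b^2 + 4*b + 3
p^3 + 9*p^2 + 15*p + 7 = (p + 1)^2*(p + 7)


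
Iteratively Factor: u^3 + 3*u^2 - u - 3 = (u + 3)*(u^2 - 1) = (u - 1)*(u + 3)*(u + 1)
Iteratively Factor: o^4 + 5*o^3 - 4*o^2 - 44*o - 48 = (o + 2)*(o^3 + 3*o^2 - 10*o - 24) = (o - 3)*(o + 2)*(o^2 + 6*o + 8) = (o - 3)*(o + 2)^2*(o + 4)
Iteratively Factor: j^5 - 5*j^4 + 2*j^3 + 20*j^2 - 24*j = (j)*(j^4 - 5*j^3 + 2*j^2 + 20*j - 24) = j*(j - 2)*(j^3 - 3*j^2 - 4*j + 12) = j*(j - 2)^2*(j^2 - j - 6) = j*(j - 3)*(j - 2)^2*(j + 2)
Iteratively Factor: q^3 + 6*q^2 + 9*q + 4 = (q + 1)*(q^2 + 5*q + 4) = (q + 1)^2*(q + 4)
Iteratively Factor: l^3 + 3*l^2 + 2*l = (l)*(l^2 + 3*l + 2) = l*(l + 1)*(l + 2)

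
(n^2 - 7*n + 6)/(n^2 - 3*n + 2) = (n - 6)/(n - 2)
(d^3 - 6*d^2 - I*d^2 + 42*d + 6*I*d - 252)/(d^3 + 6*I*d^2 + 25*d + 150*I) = (d^2 - d*(6 + 7*I) + 42*I)/(d^2 + 25)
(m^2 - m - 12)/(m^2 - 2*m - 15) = (m - 4)/(m - 5)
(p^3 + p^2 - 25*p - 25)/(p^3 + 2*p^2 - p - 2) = (p^2 - 25)/(p^2 + p - 2)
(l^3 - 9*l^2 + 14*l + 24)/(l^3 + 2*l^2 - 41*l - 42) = (l - 4)/(l + 7)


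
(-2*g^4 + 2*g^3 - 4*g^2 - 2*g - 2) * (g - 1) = -2*g^5 + 4*g^4 - 6*g^3 + 2*g^2 + 2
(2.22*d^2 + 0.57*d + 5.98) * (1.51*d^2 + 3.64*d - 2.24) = 3.3522*d^4 + 8.9415*d^3 + 6.1318*d^2 + 20.4904*d - 13.3952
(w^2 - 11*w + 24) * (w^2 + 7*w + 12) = w^4 - 4*w^3 - 41*w^2 + 36*w + 288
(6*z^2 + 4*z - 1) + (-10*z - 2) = 6*z^2 - 6*z - 3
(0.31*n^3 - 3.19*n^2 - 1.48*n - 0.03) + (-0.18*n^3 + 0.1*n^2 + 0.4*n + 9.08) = 0.13*n^3 - 3.09*n^2 - 1.08*n + 9.05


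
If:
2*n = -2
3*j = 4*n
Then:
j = -4/3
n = -1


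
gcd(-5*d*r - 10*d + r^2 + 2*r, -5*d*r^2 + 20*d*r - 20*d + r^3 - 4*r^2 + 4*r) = -5*d + r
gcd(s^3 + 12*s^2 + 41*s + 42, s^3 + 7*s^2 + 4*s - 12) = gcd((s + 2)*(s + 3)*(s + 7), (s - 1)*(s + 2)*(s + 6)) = s + 2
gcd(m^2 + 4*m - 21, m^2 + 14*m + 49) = m + 7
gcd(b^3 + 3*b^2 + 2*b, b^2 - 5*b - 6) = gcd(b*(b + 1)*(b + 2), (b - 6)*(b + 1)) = b + 1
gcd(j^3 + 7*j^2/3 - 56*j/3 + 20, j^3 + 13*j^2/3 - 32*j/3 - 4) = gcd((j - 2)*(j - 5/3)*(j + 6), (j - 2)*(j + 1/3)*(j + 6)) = j^2 + 4*j - 12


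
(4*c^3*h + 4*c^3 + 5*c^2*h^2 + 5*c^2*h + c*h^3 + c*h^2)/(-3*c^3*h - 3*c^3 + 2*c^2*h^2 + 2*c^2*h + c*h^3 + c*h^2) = (-4*c^2 - 5*c*h - h^2)/(3*c^2 - 2*c*h - h^2)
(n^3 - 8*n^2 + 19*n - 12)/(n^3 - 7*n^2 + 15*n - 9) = (n - 4)/(n - 3)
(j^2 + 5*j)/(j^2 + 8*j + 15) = j/(j + 3)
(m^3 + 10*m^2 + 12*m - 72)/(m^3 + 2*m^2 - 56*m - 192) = (m^2 + 4*m - 12)/(m^2 - 4*m - 32)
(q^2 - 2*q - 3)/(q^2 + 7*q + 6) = (q - 3)/(q + 6)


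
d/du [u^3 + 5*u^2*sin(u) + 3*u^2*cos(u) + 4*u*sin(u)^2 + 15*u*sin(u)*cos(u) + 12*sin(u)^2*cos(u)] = -3*u^2*sin(u) + 5*u^2*cos(u) + 3*u^2 + 10*u*sin(u) + 4*u*sin(2*u) + 6*u*cos(u) + 15*u*cos(2*u) - 3*sin(u) + 15*sin(2*u)/2 + 9*sin(3*u) - 2*cos(2*u) + 2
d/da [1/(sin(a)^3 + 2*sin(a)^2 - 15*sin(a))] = (-3*cos(a) - 4/tan(a) + 15*cos(a)/sin(a)^2)/((sin(a) - 3)^2*(sin(a) + 5)^2)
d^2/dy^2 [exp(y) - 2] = exp(y)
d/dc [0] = 0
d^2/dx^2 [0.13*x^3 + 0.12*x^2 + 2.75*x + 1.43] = 0.78*x + 0.24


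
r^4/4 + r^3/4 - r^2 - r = r*(r/4 + 1/2)*(r - 2)*(r + 1)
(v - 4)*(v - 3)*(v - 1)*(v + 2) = v^4 - 6*v^3 + 3*v^2 + 26*v - 24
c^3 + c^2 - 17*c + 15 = (c - 3)*(c - 1)*(c + 5)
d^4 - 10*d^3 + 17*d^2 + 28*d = d*(d - 7)*(d - 4)*(d + 1)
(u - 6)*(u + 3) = u^2 - 3*u - 18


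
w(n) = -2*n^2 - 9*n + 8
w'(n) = -4*n - 9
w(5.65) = -106.70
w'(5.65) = -31.60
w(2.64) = -29.70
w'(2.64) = -19.56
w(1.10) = -4.32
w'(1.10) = -13.40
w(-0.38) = 11.13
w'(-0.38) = -7.48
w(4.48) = -72.46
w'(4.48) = -26.92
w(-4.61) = 6.99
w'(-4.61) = 9.44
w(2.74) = -31.68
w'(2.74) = -19.96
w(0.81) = -0.60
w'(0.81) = -12.24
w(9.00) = -235.00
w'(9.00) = -45.00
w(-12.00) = -172.00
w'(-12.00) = 39.00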